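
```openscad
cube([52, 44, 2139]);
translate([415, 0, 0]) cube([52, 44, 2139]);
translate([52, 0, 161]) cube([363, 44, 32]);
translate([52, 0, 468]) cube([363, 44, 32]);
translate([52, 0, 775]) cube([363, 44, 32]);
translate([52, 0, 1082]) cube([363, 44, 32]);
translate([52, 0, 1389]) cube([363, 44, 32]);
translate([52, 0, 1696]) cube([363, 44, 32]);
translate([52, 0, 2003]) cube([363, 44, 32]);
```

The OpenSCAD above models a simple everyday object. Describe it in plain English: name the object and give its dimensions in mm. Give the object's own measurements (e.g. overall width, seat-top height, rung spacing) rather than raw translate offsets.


A straight ladder. Two 52×44 mm vertical rails, 2139 mm tall, stand 467 mm apart (outside-to-outside) with their front faces coplanar on the −y side. 7 rungs, each 44 mm deep and 32 mm tall, span between the inner faces of the rails, front faces flush with the rails. The lowest rung's underside is at z = 161 mm and rungs are spaced 307 mm apart (underside to underside).


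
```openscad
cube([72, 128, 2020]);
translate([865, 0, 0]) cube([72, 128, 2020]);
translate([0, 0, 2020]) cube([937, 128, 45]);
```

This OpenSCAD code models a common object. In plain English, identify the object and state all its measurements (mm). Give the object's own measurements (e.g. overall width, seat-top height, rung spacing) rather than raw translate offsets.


A door frame. The clear opening is 793 mm wide and 2020 mm high. Two 72 mm wide jambs, 128 mm deep, stand either side of the opening from the floor to the top of the opening. A 45 mm thick head sits across the top of both jambs, spanning the full outside width of the frame.


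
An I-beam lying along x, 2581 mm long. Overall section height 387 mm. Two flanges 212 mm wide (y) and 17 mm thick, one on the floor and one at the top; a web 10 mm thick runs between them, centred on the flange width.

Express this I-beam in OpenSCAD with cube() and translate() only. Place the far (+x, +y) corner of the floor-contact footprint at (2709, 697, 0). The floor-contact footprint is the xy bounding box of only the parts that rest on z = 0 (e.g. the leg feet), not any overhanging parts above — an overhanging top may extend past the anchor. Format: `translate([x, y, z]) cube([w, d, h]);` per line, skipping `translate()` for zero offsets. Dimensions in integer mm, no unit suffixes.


translate([128, 485, 0]) cube([2581, 212, 17]);
translate([128, 586, 17]) cube([2581, 10, 353]);
translate([128, 485, 370]) cube([2581, 212, 17]);


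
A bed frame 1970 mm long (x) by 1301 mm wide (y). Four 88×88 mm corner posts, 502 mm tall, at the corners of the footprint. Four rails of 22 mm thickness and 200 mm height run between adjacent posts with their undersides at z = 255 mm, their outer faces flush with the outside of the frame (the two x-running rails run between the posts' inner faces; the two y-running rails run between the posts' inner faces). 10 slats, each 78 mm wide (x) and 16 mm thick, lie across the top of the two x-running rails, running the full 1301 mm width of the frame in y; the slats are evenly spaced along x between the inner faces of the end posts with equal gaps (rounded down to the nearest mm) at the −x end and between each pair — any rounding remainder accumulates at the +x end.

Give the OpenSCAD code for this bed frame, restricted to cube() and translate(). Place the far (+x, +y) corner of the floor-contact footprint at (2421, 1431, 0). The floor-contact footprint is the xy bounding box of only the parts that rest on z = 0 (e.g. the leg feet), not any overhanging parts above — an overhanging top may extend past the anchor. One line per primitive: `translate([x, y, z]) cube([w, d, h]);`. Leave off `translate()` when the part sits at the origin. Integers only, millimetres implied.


// slat z = rail_z + rail_h = 255 + 200 = 455
// slat gap = ⌊(1794 − 10·78) / 11⌋ = 92
translate([451, 130, 0]) cube([88, 88, 502]);
translate([451, 1343, 0]) cube([88, 88, 502]);
translate([2333, 130, 0]) cube([88, 88, 502]);
translate([2333, 1343, 0]) cube([88, 88, 502]);
translate([539, 130, 255]) cube([1794, 22, 200]);
translate([539, 1409, 255]) cube([1794, 22, 200]);
translate([451, 218, 255]) cube([22, 1125, 200]);
translate([2399, 218, 255]) cube([22, 1125, 200]);
translate([631, 130, 455]) cube([78, 1301, 16]);
translate([801, 130, 455]) cube([78, 1301, 16]);
translate([971, 130, 455]) cube([78, 1301, 16]);
translate([1141, 130, 455]) cube([78, 1301, 16]);
translate([1311, 130, 455]) cube([78, 1301, 16]);
translate([1481, 130, 455]) cube([78, 1301, 16]);
translate([1651, 130, 455]) cube([78, 1301, 16]);
translate([1821, 130, 455]) cube([78, 1301, 16]);
translate([1991, 130, 455]) cube([78, 1301, 16]);
translate([2161, 130, 455]) cube([78, 1301, 16]);


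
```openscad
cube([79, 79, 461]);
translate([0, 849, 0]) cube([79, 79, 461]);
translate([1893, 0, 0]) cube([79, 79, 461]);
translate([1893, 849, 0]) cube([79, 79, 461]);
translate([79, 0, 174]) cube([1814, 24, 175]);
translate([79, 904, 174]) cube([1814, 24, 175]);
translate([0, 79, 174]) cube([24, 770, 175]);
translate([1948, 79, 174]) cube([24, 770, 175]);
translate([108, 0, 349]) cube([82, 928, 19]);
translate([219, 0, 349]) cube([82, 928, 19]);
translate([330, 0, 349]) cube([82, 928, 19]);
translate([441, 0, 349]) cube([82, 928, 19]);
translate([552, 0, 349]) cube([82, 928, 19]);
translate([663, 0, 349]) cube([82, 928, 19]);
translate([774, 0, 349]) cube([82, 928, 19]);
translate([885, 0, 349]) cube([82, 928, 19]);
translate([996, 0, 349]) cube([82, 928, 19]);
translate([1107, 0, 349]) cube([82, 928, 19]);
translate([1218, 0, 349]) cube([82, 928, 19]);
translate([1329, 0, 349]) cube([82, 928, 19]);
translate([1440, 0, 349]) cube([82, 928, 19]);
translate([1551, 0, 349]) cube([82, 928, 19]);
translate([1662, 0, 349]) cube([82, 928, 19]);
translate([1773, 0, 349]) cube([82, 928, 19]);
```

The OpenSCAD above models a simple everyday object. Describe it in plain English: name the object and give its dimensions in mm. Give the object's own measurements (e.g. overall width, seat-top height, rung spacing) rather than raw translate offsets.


A bed frame 1972 mm long (x) by 928 mm wide (y). Four 79×79 mm corner posts, 461 mm tall, at the corners of the footprint. Four rails of 24 mm thickness and 175 mm height run between adjacent posts with their undersides at z = 174 mm, their outer faces flush with the outside of the frame (the two x-running rails run between the posts' inner faces; the two y-running rails run between the posts' inner faces). 16 slats, each 82 mm wide (x) and 19 mm thick, lie across the top of the two x-running rails, running the full 928 mm width of the frame in y; along x they sit between the end posts with a 29 mm gap after the −x posts and between neighbouring slats, leaving 38 mm before the +x posts.


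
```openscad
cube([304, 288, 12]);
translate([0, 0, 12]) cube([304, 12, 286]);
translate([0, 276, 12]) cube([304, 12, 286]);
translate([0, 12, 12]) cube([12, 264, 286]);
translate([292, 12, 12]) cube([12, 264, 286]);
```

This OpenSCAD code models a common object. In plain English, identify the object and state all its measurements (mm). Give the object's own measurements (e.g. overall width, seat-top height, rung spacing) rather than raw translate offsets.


An open-topped rectangular box: outside dimensions 304×288×298 mm, with a uniform wall and base thickness of 12 mm. The base is a full 304×288 slab on the floor; four walls sit on top of the base. The front and back walls (the −y and +y sides) span the full width; the two side walls fit between them.


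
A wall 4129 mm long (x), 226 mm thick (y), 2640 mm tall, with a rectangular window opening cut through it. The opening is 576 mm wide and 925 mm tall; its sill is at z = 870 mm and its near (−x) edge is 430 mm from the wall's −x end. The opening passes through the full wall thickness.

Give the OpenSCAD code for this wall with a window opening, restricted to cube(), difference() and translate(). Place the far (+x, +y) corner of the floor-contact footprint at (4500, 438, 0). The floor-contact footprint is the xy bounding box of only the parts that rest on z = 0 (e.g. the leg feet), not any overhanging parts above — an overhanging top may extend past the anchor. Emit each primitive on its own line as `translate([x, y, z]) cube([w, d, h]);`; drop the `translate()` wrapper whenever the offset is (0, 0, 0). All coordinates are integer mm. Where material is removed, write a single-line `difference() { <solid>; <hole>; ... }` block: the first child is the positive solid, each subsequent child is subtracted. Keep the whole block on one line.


difference() { translate([371, 212, 0]) cube([4129, 226, 2640]); translate([801, 212, 870]) cube([576, 226, 925]); }


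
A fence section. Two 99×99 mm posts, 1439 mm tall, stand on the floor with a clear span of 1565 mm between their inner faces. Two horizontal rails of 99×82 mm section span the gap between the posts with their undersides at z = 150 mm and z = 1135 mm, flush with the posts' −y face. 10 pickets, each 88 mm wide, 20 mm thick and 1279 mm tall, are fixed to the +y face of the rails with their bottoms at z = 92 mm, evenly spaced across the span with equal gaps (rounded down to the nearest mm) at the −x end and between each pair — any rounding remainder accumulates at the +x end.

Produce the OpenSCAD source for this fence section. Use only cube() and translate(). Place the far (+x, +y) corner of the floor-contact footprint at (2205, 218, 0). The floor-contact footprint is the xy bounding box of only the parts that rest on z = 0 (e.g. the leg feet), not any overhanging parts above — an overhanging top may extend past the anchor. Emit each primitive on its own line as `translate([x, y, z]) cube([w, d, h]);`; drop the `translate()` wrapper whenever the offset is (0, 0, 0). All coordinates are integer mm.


translate([442, 119, 0]) cube([99, 99, 1439]);
translate([2106, 119, 0]) cube([99, 99, 1439]);
translate([541, 119, 150]) cube([1565, 99, 82]);
translate([541, 119, 1135]) cube([1565, 99, 82]);
translate([603, 218, 92]) cube([88, 20, 1279]);
translate([753, 218, 92]) cube([88, 20, 1279]);
translate([903, 218, 92]) cube([88, 20, 1279]);
translate([1053, 218, 92]) cube([88, 20, 1279]);
translate([1203, 218, 92]) cube([88, 20, 1279]);
translate([1353, 218, 92]) cube([88, 20, 1279]);
translate([1503, 218, 92]) cube([88, 20, 1279]);
translate([1653, 218, 92]) cube([88, 20, 1279]);
translate([1803, 218, 92]) cube([88, 20, 1279]);
translate([1953, 218, 92]) cube([88, 20, 1279]);


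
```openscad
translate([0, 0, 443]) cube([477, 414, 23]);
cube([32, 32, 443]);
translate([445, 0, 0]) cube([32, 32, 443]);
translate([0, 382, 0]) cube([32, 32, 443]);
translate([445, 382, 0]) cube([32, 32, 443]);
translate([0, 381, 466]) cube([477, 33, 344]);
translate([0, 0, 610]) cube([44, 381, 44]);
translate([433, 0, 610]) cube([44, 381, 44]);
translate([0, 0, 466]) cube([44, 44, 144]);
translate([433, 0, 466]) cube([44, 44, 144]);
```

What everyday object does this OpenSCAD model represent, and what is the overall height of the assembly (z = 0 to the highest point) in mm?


A chair. The overall height is 810 mm.

A slab on four corner posts with a tall panel at the back — a chair. The seat slab sits at z = 443 with thickness 23, and the 344 mm backrest starts at the seat top, so the overall height is 443 + 23 + 344 = 810 mm.


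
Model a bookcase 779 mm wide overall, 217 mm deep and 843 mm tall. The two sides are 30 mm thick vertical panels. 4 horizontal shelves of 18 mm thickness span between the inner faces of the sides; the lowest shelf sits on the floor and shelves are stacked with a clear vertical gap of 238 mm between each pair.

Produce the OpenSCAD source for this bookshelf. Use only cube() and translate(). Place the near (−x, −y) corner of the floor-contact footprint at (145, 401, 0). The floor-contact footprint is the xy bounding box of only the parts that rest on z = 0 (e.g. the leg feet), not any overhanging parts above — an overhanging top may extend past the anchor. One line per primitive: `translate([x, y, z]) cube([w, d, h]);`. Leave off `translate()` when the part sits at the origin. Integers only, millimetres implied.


translate([145, 401, 0]) cube([30, 217, 843]);
translate([894, 401, 0]) cube([30, 217, 843]);
translate([175, 401, 0]) cube([719, 217, 18]);
translate([175, 401, 256]) cube([719, 217, 18]);
translate([175, 401, 512]) cube([719, 217, 18]);
translate([175, 401, 768]) cube([719, 217, 18]);


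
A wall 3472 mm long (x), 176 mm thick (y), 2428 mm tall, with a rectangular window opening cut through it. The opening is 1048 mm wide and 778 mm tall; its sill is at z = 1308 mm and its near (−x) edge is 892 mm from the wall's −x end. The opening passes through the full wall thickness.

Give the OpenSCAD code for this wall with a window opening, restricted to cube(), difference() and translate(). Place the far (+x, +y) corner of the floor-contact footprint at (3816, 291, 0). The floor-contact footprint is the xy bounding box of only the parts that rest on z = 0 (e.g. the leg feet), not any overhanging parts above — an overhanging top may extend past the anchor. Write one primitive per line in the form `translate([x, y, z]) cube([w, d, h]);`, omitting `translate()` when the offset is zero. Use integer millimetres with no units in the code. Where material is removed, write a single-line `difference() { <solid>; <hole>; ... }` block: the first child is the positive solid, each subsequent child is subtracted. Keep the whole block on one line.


difference() { translate([344, 115, 0]) cube([3472, 176, 2428]); translate([1236, 115, 1308]) cube([1048, 176, 778]); }


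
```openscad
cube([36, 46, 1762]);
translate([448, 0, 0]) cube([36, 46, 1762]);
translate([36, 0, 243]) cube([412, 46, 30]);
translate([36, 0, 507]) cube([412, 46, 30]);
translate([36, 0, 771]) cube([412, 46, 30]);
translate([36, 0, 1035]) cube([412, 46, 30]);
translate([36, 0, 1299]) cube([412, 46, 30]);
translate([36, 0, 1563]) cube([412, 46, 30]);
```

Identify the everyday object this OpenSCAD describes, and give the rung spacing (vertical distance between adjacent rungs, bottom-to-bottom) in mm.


A ladder. The rung spacing is 264 mm.

Two tall 36×46 posts with 6 short bars between them — a ladder. Adjacent rungs sit at z = 243 and z = 507, so the spacing is 507 − 243 = 264 mm.


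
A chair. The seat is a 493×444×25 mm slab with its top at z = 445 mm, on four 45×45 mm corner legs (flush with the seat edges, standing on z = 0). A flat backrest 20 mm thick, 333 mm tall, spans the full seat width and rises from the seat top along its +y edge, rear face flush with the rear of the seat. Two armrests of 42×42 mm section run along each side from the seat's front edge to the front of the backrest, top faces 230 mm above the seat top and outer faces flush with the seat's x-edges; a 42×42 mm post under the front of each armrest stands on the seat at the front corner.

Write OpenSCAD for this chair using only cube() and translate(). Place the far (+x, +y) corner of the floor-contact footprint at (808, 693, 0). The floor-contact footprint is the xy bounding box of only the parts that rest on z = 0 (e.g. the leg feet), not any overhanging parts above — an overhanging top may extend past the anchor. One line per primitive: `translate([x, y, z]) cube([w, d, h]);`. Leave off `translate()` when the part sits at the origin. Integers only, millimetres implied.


// leg_h = 445 - 25 = 420
// arm post h = 230 - 42 = 188
translate([315, 249, 420]) cube([493, 444, 25]);
translate([315, 249, 0]) cube([45, 45, 420]);
translate([763, 249, 0]) cube([45, 45, 420]);
translate([315, 648, 0]) cube([45, 45, 420]);
translate([763, 648, 0]) cube([45, 45, 420]);
translate([315, 673, 445]) cube([493, 20, 333]);
translate([315, 249, 633]) cube([42, 424, 42]);
translate([766, 249, 633]) cube([42, 424, 42]);
translate([315, 249, 445]) cube([42, 42, 188]);
translate([766, 249, 445]) cube([42, 42, 188]);


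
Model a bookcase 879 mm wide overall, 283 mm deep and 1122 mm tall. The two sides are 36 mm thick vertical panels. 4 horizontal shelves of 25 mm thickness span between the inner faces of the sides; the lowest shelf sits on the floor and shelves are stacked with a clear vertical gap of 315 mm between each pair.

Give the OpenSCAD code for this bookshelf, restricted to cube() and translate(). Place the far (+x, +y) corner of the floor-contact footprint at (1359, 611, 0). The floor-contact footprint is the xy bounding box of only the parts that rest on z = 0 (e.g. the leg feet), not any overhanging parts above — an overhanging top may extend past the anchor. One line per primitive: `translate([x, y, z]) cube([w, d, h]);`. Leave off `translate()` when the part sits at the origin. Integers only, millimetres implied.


translate([480, 328, 0]) cube([36, 283, 1122]);
translate([1323, 328, 0]) cube([36, 283, 1122]);
translate([516, 328, 0]) cube([807, 283, 25]);
translate([516, 328, 340]) cube([807, 283, 25]);
translate([516, 328, 680]) cube([807, 283, 25]);
translate([516, 328, 1020]) cube([807, 283, 25]);


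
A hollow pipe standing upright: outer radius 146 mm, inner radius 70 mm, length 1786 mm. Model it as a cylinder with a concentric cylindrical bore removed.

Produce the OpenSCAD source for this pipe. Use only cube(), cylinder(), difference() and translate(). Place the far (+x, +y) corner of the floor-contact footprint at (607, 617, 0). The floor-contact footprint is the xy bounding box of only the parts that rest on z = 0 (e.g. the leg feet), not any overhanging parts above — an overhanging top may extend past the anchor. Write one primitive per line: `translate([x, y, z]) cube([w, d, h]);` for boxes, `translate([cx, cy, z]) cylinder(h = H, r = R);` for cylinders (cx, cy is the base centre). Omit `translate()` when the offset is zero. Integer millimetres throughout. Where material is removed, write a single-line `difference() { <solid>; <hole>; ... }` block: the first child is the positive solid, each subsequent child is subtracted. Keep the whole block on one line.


difference() { translate([461, 471, 0]) cylinder(h = 1786, r = 146); translate([461, 471, 0]) cylinder(h = 1786, r = 70); }


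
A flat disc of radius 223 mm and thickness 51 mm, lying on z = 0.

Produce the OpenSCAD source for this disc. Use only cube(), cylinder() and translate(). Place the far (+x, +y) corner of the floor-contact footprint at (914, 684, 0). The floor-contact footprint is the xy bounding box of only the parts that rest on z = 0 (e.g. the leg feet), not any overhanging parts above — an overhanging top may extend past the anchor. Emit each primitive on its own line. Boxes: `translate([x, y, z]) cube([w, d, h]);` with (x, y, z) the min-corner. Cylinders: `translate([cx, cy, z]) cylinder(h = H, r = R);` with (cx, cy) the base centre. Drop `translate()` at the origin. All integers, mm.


translate([691, 461, 0]) cylinder(h = 51, r = 223);


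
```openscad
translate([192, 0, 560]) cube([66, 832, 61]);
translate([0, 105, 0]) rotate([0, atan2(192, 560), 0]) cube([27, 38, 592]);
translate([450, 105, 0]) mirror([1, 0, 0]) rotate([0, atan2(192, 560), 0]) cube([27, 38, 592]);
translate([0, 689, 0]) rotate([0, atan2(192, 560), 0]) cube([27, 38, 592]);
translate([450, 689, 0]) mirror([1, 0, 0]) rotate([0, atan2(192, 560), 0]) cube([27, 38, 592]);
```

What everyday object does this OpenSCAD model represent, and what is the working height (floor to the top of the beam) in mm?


A sawhorse. The overall height is 621 mm.

A beam across two mirrored pairs of raked legs — a sawhorse. The beam's underside is at z = 560 (matching the legs' vertical rise in atan2(192, 560)) and the beam is 61 mm tall, so its top is at 560 + 61 = 621 mm. The raked legs top out at the beam's underside, so that is the highest point.


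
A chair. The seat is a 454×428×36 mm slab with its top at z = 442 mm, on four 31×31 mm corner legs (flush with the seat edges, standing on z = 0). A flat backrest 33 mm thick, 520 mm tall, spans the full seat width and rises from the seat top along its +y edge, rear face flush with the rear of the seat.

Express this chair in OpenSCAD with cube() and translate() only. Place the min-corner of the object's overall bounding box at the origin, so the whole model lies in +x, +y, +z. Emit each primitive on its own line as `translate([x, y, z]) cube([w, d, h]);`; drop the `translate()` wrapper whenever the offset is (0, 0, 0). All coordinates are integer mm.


// leg_h = 442 - 36 = 406
translate([0, 0, 406]) cube([454, 428, 36]);
cube([31, 31, 406]);
translate([423, 0, 0]) cube([31, 31, 406]);
translate([0, 397, 0]) cube([31, 31, 406]);
translate([423, 397, 0]) cube([31, 31, 406]);
translate([0, 395, 442]) cube([454, 33, 520]);


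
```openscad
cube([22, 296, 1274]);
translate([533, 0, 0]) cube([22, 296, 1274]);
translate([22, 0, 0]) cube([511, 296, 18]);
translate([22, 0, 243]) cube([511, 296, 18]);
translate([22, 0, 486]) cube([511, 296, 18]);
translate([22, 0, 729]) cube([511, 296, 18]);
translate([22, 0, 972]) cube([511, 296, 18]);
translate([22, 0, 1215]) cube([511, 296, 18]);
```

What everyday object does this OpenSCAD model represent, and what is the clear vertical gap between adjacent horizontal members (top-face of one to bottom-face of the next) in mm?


A bookshelf. The clear shelf gap is 225 mm.

Two tall side panels with 6 horizontal boards between them — a bookshelf. The first two shelf undersides are at z = 0 and z = 243; with shelf thickness 18, the clear gap is 243 − 0 − 18 = 225 mm.


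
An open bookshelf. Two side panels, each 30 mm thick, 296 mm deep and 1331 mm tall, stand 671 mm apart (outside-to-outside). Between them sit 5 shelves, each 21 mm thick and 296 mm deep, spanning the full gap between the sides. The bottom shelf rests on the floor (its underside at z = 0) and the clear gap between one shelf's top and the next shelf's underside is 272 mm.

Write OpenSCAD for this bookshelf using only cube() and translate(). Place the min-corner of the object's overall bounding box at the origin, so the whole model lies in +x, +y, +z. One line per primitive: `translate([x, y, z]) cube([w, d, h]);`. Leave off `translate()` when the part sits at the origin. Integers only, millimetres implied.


cube([30, 296, 1331]);
translate([641, 0, 0]) cube([30, 296, 1331]);
translate([30, 0, 0]) cube([611, 296, 21]);
translate([30, 0, 293]) cube([611, 296, 21]);
translate([30, 0, 586]) cube([611, 296, 21]);
translate([30, 0, 879]) cube([611, 296, 21]);
translate([30, 0, 1172]) cube([611, 296, 21]);


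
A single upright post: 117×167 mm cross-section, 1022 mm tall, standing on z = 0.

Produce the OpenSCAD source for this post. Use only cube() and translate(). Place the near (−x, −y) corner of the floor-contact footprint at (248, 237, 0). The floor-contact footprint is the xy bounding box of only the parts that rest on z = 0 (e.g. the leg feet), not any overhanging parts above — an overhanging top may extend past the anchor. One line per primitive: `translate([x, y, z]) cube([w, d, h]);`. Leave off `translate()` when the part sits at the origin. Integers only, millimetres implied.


translate([248, 237, 0]) cube([117, 167, 1022]);


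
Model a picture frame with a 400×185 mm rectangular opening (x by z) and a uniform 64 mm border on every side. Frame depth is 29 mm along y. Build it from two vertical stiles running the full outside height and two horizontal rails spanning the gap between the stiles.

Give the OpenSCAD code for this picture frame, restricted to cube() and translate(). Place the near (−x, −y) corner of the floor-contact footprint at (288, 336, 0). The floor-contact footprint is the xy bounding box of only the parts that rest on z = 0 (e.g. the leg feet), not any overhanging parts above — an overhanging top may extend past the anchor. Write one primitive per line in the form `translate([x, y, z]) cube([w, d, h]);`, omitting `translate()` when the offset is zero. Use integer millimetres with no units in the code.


translate([288, 336, 0]) cube([64, 29, 313]);
translate([752, 336, 0]) cube([64, 29, 313]);
translate([352, 336, 0]) cube([400, 29, 64]);
translate([352, 336, 249]) cube([400, 29, 64]);


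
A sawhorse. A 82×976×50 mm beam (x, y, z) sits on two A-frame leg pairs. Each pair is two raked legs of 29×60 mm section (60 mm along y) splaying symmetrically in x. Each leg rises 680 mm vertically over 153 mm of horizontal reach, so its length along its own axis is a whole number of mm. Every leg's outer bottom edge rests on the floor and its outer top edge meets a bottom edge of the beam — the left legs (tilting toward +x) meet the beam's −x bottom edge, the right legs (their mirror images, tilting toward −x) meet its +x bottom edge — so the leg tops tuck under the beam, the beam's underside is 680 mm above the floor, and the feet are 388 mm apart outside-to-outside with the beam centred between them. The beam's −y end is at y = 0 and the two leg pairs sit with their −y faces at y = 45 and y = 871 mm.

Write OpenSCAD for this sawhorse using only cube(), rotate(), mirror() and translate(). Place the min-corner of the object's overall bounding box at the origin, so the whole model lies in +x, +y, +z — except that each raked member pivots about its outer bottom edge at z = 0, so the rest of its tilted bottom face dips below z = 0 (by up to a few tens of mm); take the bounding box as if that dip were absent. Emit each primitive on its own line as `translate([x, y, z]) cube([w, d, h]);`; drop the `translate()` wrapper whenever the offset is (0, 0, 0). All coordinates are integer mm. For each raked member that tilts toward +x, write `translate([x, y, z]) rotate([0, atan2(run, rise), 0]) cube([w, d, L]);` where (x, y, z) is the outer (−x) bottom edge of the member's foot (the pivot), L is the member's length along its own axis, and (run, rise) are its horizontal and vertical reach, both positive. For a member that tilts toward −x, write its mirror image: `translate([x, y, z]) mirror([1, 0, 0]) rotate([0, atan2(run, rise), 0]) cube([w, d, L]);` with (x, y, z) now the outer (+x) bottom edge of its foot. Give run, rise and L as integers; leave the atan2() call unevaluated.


translate([153, 0, 680]) cube([82, 976, 50]);
translate([0, 45, 0]) rotate([0, atan2(153, 680), 0]) cube([29, 60, 697]);
translate([388, 45, 0]) mirror([1, 0, 0]) rotate([0, atan2(153, 680), 0]) cube([29, 60, 697]);
translate([0, 871, 0]) rotate([0, atan2(153, 680), 0]) cube([29, 60, 697]);
translate([388, 871, 0]) mirror([1, 0, 0]) rotate([0, atan2(153, 680), 0]) cube([29, 60, 697]);


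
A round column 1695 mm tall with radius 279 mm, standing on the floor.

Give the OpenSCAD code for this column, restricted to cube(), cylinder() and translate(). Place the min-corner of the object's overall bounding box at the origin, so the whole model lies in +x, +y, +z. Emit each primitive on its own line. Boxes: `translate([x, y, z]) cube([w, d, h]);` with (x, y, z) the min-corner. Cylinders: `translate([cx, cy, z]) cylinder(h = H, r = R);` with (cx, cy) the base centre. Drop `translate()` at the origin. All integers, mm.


translate([279, 279, 0]) cylinder(h = 1695, r = 279);


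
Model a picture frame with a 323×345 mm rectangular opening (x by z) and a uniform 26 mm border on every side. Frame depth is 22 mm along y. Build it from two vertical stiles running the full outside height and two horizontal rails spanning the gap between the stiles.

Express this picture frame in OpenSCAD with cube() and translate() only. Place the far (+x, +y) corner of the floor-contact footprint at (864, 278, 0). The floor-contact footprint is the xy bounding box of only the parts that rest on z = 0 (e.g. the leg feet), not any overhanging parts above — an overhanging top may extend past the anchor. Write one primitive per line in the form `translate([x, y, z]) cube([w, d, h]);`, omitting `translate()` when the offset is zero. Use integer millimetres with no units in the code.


translate([489, 256, 0]) cube([26, 22, 397]);
translate([838, 256, 0]) cube([26, 22, 397]);
translate([515, 256, 0]) cube([323, 22, 26]);
translate([515, 256, 371]) cube([323, 22, 26]);


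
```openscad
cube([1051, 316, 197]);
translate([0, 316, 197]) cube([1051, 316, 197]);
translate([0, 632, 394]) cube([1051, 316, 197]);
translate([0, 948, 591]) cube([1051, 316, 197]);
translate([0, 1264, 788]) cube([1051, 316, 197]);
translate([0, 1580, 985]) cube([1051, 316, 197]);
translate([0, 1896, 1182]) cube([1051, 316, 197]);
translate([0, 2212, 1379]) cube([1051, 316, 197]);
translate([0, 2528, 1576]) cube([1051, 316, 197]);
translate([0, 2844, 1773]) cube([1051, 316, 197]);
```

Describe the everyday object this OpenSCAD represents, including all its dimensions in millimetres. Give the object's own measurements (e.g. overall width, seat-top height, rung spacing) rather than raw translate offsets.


A straight staircase of 10 solid steps. Each step is 1051 mm wide (x), 316 mm deep (y, the going) and 197 mm tall (the rise). The first step rests on the floor; each subsequent step sits one going further in +y and one rise higher in +z, directly behind and above the previous step with no overlap.


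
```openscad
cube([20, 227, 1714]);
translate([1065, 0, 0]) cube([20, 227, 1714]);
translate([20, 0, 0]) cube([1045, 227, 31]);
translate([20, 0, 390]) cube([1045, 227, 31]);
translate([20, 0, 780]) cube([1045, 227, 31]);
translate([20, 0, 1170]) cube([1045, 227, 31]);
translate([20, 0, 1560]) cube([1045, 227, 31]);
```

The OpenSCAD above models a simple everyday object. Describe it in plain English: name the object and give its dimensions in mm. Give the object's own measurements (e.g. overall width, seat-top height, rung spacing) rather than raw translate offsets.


An open bookshelf. Two side panels, each 20 mm thick, 227 mm deep and 1714 mm tall, stand 1085 mm apart (outside-to-outside). Between them sit 5 shelves, each 31 mm thick and 227 mm deep, spanning the full gap between the sides. The bottom shelf rests on the floor (its underside at z = 0) and the clear gap between one shelf's top and the next shelf's underside is 359 mm.


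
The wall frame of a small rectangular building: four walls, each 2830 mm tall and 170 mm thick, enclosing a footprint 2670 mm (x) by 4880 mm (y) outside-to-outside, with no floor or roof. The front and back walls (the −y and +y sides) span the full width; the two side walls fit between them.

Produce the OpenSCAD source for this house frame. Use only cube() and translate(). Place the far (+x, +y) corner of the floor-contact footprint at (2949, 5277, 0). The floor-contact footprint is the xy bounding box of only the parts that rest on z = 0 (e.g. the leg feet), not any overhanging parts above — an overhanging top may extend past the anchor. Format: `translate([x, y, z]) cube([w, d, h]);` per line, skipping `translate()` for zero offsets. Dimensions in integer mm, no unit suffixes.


translate([279, 397, 0]) cube([2670, 170, 2830]);
translate([279, 5107, 0]) cube([2670, 170, 2830]);
translate([279, 567, 0]) cube([170, 4540, 2830]);
translate([2779, 567, 0]) cube([170, 4540, 2830]);


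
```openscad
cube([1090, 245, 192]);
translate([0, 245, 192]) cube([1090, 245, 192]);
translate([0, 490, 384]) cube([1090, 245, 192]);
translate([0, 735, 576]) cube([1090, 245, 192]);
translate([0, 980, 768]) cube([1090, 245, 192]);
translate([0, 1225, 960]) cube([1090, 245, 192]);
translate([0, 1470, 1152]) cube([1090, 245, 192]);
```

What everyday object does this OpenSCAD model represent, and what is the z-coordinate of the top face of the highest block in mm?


A staircase. The total rise is 1344 mm.

7 identical blocks, each offset up and back from the previous — a staircase. Each step is 192 mm tall and there are 7 of them, so the total rise is 7 × 192 = 1344 mm.


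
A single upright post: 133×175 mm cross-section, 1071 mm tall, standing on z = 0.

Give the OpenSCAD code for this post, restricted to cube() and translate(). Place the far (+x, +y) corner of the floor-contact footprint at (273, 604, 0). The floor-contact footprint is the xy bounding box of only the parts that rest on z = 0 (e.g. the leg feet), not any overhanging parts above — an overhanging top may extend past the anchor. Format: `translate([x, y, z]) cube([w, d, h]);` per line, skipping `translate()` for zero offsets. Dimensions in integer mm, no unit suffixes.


translate([140, 429, 0]) cube([133, 175, 1071]);


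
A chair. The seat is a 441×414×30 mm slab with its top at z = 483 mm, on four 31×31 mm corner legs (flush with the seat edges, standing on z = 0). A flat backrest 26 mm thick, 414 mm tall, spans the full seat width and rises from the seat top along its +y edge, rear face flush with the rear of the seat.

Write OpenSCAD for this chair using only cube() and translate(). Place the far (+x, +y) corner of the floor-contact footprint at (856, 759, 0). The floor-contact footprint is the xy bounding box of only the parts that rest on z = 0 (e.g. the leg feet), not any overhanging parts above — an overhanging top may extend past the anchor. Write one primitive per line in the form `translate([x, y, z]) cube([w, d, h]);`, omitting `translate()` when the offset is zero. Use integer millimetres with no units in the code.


translate([415, 345, 453]) cube([441, 414, 30]);
translate([415, 345, 0]) cube([31, 31, 453]);
translate([825, 345, 0]) cube([31, 31, 453]);
translate([415, 728, 0]) cube([31, 31, 453]);
translate([825, 728, 0]) cube([31, 31, 453]);
translate([415, 733, 483]) cube([441, 26, 414]);


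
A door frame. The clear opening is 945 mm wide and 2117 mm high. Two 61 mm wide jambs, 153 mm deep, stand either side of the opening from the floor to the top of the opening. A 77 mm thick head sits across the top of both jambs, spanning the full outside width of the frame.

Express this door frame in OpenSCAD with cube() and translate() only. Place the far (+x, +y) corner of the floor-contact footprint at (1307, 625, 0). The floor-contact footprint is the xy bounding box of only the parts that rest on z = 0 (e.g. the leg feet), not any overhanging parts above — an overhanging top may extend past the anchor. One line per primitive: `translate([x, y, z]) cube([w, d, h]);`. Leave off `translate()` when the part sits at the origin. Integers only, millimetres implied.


translate([240, 472, 0]) cube([61, 153, 2117]);
translate([1246, 472, 0]) cube([61, 153, 2117]);
translate([240, 472, 2117]) cube([1067, 153, 77]);


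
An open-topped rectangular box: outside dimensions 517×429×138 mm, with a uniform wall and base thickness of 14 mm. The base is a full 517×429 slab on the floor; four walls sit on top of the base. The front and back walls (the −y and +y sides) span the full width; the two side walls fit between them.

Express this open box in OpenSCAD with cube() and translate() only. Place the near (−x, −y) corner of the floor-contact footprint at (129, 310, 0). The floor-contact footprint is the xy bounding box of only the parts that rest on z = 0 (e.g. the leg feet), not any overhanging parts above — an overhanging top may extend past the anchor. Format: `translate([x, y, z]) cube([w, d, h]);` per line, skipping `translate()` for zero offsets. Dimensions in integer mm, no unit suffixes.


translate([129, 310, 0]) cube([517, 429, 14]);
translate([129, 310, 14]) cube([517, 14, 124]);
translate([129, 725, 14]) cube([517, 14, 124]);
translate([129, 324, 14]) cube([14, 401, 124]);
translate([632, 324, 14]) cube([14, 401, 124]);


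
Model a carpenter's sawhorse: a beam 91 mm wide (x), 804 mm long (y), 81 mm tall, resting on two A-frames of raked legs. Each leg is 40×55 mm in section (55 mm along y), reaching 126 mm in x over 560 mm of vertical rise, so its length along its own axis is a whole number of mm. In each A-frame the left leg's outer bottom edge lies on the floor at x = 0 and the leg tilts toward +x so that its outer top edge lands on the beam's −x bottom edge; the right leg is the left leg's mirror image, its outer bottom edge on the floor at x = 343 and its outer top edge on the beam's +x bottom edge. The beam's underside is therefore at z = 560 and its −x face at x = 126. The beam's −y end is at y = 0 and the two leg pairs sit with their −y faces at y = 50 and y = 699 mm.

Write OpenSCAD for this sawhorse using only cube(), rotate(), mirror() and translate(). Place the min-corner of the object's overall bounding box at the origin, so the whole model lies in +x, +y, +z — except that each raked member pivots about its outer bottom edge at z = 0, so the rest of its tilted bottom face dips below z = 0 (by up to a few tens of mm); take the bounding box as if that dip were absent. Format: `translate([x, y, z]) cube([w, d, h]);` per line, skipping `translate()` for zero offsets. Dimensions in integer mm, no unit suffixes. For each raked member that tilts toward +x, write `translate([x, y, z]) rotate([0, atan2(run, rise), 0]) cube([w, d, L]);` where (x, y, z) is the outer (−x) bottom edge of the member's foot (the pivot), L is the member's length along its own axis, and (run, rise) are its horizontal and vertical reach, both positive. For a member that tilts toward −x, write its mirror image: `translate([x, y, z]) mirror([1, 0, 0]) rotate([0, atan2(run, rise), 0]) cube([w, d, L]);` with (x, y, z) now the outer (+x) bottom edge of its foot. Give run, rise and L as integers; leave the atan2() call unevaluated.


translate([126, 0, 560]) cube([91, 804, 81]);
translate([0, 50, 0]) rotate([0, atan2(126, 560), 0]) cube([40, 55, 574]);
translate([343, 50, 0]) mirror([1, 0, 0]) rotate([0, atan2(126, 560), 0]) cube([40, 55, 574]);
translate([0, 699, 0]) rotate([0, atan2(126, 560), 0]) cube([40, 55, 574]);
translate([343, 699, 0]) mirror([1, 0, 0]) rotate([0, atan2(126, 560), 0]) cube([40, 55, 574]);


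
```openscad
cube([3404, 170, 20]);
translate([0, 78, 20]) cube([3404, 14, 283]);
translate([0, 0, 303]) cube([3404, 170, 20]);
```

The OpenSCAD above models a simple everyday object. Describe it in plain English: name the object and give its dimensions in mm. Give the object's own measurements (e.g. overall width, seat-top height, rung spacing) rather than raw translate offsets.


An I-beam lying along x, 3404 mm long. Overall section height 323 mm. Two flanges 170 mm wide (y) and 20 mm thick, one on the floor and one at the top; a web 14 mm thick runs between them, centred on the flange width.


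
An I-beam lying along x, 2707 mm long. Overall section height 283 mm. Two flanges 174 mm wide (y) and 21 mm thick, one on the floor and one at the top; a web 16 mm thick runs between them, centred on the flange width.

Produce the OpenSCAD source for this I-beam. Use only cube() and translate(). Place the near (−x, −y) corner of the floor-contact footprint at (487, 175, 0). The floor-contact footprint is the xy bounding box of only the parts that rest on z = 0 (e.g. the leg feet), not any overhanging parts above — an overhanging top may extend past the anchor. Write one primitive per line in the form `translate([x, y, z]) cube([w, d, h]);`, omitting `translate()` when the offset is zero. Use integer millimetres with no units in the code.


translate([487, 175, 0]) cube([2707, 174, 21]);
translate([487, 254, 21]) cube([2707, 16, 241]);
translate([487, 175, 262]) cube([2707, 174, 21]);


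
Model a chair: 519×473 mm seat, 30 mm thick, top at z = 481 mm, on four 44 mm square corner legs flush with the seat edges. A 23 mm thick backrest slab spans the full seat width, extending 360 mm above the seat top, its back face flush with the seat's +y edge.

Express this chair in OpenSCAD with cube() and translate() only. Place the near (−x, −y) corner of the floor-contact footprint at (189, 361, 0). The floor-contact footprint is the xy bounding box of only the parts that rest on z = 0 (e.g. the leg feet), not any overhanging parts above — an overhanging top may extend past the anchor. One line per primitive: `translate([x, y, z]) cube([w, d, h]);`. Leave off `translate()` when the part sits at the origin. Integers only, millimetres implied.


translate([189, 361, 451]) cube([519, 473, 30]);
translate([189, 361, 0]) cube([44, 44, 451]);
translate([664, 361, 0]) cube([44, 44, 451]);
translate([189, 790, 0]) cube([44, 44, 451]);
translate([664, 790, 0]) cube([44, 44, 451]);
translate([189, 811, 481]) cube([519, 23, 360]);
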